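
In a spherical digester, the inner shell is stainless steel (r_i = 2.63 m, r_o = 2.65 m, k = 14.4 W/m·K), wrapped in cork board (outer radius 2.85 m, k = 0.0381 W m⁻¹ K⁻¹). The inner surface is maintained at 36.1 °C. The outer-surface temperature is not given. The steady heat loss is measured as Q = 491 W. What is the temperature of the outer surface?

Sum the resistances:
  R_stainless steel = (1/2.63 − 1/2.65)/(4πk) = 0.002870/(4π·14.4) = 1.586×10^-5 K/W
  R_cork board = (1/2.65 − 1/2.85)/(4πk) = 0.02648/(4π·0.0381) = 0.05531 K/W
ΣR = 0.05533 K/W
ΔT = Q·ΣR = 491 × 0.05533 = 27.17 K
Heat flows outward, so T_out = T_in − ΔT = 36.1 − 27.17 = 8.93 °C

T_out = 8.93 °C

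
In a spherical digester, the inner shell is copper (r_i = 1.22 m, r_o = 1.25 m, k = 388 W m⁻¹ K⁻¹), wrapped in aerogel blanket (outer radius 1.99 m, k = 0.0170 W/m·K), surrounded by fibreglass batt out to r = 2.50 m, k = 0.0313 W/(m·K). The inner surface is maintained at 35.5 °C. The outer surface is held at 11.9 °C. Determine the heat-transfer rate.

Q = 14.3 W

Resistance network (inner→outer):
  R_copper = (1/1.22 − 1/1.25)/(4πk) = 0.01967/(4π·388) = 4.035×10^-6 K/W
  R_aerogel blanket = (1/1.25 − 1/1.99)/(4πk) = 0.2975/(4π·0.0170) = 1.393 K/W
  R_fibreglass batt = (1/1.99 − 1/2.50)/(4πk) = 0.1025/(4π·0.0313) = 0.2606 K/W
ΣR = 4.035×10^-6 + 1.393 + 0.2606 = 1.654 K/W
Q = ΔT/ΣR = (35.5 °C − 11.9 °C)/1.654 = 14.3 W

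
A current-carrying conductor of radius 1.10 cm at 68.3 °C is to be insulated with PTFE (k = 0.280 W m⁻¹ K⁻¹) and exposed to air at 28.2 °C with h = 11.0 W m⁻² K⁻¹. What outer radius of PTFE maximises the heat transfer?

For a cylinder, r_cr = k_ins/h = 0.280/11.0 = 0.0255 m = 2.55 cm

r_cr = 2.55 cm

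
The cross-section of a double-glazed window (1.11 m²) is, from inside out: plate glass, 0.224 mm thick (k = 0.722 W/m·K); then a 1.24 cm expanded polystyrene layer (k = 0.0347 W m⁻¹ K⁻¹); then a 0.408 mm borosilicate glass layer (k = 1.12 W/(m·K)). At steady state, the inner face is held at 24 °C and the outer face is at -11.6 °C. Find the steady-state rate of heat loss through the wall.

Q = 110 W

Resistance network (inner→outer):
  R_plate glass = L/(kA) = 2.24×10^-4/(0.722·1.11) = 2.795×10^-4 K/W
  R_expanded polystyrene = L/(kA) = 0.0124/(0.0347·1.11) = 0.3219 K/W
  R_borosilicate glass = L/(kA) = 4.08×10^-4/(1.12·1.11) = 3.282×10^-4 K/W
ΣR = 2.795×10^-4 + 0.3219 + 3.282×10^-4 = 0.3225 K/W
Q = ΔT/ΣR = (24 °C − -11.6 °C)/0.3225 = 110 W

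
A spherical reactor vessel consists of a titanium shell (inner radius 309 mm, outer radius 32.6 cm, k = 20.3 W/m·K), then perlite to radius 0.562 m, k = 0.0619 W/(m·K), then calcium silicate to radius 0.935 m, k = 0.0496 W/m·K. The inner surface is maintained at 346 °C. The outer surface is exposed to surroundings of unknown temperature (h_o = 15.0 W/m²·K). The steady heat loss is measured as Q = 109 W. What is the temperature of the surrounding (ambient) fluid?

T_out = 40.6 °C

Sum the resistances:
  R_titanium = (1/0.309 − 1/0.326)/(4πk) = 0.1688/(4π·20.3) = 6.616×10^-4 K/W
  R_perlite = (1/0.326 − 1/0.562)/(4πk) = 1.288/(4π·0.0619) = 1.656 K/W
  R_calcium silicate = (1/0.562 − 1/0.935)/(4πk) = 0.7098/(4π·0.0496) = 1.139 K/W
  R_conv,out = 1/(4πr²h) = 1/(4π·0.935²·15.0) = 0.006068 K/W
ΣR = 2.802 K/W
ΔT = Q·ΣR = 109 × 2.802 = 305.4 K
Heat flows outward, so T_out = T_in − ΔT = 346 − 305.4 = 40.6 °C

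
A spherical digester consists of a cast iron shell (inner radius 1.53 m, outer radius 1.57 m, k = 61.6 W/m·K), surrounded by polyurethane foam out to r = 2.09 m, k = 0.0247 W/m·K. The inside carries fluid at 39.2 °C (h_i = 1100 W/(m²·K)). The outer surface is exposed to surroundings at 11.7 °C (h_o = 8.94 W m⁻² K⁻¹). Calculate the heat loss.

Resistance network (inner→outer):
  R_conv,in = 1/(4πr²h) = 1/(4π·1.53²·1100) = 3.090×10^-5 K/W
  R_cast iron = (1/1.53 − 1/1.57)/(4πk) = 0.01665/(4π·61.6) = 2.151×10^-5 K/W
  R_polyurethane foam = (1/1.57 − 1/2.09)/(4πk) = 0.1585/(4π·0.0247) = 0.5106 K/W
  R_conv,out = 1/(4πr²h) = 1/(4π·2.09²·8.94) = 0.002038 K/W
ΣR = 3.090×10^-5 + 2.151×10^-5 + 0.5106 + 0.002038 = 0.5127 K/W
Q = ΔT/ΣR = (39.2 °C − 11.7 °C)/0.5127 = 53.6 W

Q = 53.6 W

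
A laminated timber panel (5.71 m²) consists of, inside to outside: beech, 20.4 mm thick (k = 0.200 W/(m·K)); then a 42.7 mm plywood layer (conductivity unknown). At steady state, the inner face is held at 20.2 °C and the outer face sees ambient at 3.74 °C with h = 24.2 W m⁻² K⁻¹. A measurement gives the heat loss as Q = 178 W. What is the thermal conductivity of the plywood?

k = 0.111 W/m·K

ΣR = ΔT/Q = |20.2 − 3.74|/178 = 0.09247 K/W
Known resistances:
  R_beech = L/(kA) = 0.0204/(0.200·5.71) = 0.01786 K/W
  R_conv,out = 1/(hA) = 1/(24.2·5.71) = 0.007237 K/W
R_plywood = ΣR − ΣR_known = 0.09247 − 0.02510 = 0.06737 K/W
L/(kA) = 0.06737 ⇒ k = 0.0427/(0.06737·5.71) = 0.111 W/m·K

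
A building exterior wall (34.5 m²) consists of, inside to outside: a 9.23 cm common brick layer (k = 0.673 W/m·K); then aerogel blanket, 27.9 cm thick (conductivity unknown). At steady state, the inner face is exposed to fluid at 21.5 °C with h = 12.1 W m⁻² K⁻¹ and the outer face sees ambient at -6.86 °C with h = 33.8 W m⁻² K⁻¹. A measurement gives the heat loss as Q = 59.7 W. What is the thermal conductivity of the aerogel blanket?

k = 0.0173 W/m·K

ΣR = ΔT/Q = |21.5 − -6.86|/59.7 = 0.4750 K/W
Known resistances:
  R_conv,in = 1/(hA) = 1/(12.1·34.5) = 0.002395 K/W
  R_common brick = L/(kA) = 0.0923/(0.673·34.5) = 0.003975 K/W
  R_conv,out = 1/(hA) = 1/(33.8·34.5) = 8.576×10^-4 K/W
R_aerogel blanket = ΣR − ΣR_known = 0.4750 − 0.007228 = 0.4678 K/W
L/(kA) = 0.4678 ⇒ k = 0.279/(0.4678·34.5) = 0.0173 W/m·K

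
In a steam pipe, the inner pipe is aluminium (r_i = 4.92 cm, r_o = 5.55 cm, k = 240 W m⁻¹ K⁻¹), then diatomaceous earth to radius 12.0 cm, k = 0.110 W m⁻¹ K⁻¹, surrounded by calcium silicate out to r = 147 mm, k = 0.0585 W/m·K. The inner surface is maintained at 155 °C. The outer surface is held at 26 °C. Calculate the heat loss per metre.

Resistance network (inner→outer):
  R'_aluminium = ln(0.0555/0.0492)/(2πk) = 0.1205/(2π·240) = 7.990×10^-5 m·K/W
  R'_diatomaceous earth = ln(0.120/0.0555)/(2πk) = 0.7711/(2π·0.110) = 1.116 m·K/W
  R'_calcium silicate = ln(0.147/0.120)/(2πk) = 0.2029/(2π·0.0585) = 0.5521 m·K/W
ΣR = 7.990×10^-5 + 1.116 + 0.5521 = 1.668 m·K/W
Q' = ΔT/ΣR = (155 °C − 26 °C)/1.668 = 77.3 W/m

Q' = 77.3 W/m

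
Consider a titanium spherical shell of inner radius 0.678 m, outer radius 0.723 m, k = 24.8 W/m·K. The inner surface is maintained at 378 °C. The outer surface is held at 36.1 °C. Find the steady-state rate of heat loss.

Q = 1.16×10^6 W

Q = 4πk·ΔT/(1/r₁ − 1/r₂) = 4π × 24.8 × 341.9 / (1/0.678 − 1/0.723) = 1.16×10^6 W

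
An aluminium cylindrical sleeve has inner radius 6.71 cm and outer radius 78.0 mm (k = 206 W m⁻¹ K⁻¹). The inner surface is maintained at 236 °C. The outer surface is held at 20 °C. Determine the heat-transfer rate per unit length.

Q' = 1.86×10^6 W/m

Q' = 2πk·ΔT/ln(r₂/r₁) = 2π × 206 × 216 / ln(0.0780/0.0671) = 1.86×10^6 W/m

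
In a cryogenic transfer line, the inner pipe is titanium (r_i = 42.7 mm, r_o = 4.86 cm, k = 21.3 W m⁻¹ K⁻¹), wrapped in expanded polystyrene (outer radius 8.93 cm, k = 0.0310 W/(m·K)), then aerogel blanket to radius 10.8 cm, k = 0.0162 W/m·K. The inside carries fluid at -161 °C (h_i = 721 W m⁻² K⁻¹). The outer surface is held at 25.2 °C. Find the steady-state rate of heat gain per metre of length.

Resistance network (inner→outer):
  R'_conv,in = 1/(2πr h) = 1/(2π·0.0427·721) = 0.005170 m·K/W
  R'_titanium = ln(0.0486/0.0427)/(2πk) = 0.1294/(2π·21.3) = 9.671×10^-4 m·K/W
  R'_expanded polystyrene = ln(0.0893/0.0486)/(2πk) = 0.6084/(2π·0.0310) = 3.123 m·K/W
  R'_aerogel blanket = ln(0.108/0.0893)/(2πk) = 0.1901/(2π·0.0162) = 1.868 m·K/W
ΣR = 0.005170 + 9.671×10^-4 + 3.123 + 1.868 = 4.997 m·K/W
Q' = ΔT/ΣR = (-161 °C − 25.2 °C)/4.997 = -37.3 W/m
(Negative Q' ⇒ heat flows inward; heat gain = 37.3 W/m.)

Q' = 37.3 W/m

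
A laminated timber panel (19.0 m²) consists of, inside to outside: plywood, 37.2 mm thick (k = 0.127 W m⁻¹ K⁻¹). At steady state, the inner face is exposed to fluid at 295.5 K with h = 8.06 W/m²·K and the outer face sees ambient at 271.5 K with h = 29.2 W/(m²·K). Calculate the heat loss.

Resistance network (inner→outer):
  R_conv,in = 1/(hA) = 1/(8.06·19.0) = 0.006530 K/W
  R_plywood = L/(kA) = 0.0372/(0.127·19.0) = 0.01542 K/W
  R_conv,out = 1/(hA) = 1/(29.2·19.0) = 0.001802 K/W
ΣR = 0.006530 + 0.01542 + 0.001802 = 0.02375 K/W
Q = ΔT/ΣR = (295.5 K − 271.5 K)/0.02375 = 1010 W

Q = 1010 W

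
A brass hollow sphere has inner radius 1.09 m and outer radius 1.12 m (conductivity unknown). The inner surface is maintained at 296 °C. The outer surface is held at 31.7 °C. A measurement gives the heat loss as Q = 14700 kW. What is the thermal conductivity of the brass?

k = 109 W/m·K

ΣR = ΔT/Q = |296 − 31.7|/1.47×10^7 = 1.798×10^-5 K/W
(1/r₁−1/r₂)/(4πk) = 1.798×10^-5 ⇒ k = 0.02457/(4π·1.798×10^-5) = 109 W/m·K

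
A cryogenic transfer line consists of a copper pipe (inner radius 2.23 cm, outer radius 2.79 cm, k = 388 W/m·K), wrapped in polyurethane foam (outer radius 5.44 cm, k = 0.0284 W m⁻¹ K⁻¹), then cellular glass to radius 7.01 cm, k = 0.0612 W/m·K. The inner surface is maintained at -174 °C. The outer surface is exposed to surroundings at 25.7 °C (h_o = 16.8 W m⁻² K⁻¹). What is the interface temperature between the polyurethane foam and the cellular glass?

T = -9.3 °C

Series thermal resistances, inner to outer:
  R'_copper = ln(0.0279/0.0223)/(2πk) = 0.2240/(2π·388) = 9.190×10^-5 m·K/W
  R'_polyurethane foam = ln(0.0544/0.0279)/(2πk) = 0.6677/(2π·0.0284) = 3.742 m·K/W
  R'_cellular glass = ln(0.0701/0.0544)/(2πk) = 0.2536/(2π·0.0612) = 0.6594 m·K/W
  R'_conv,out = 1/(2πr h) = 1/(2π·0.0701·16.8) = 0.1351 m·K/W
ΣR = 9.190×10^-5 + 3.742 + 0.6594 + 0.1351 = 4.537 m·K/W
Q' = ΔT/ΣR = (-174 °C − 25.7 °C)/4.537 = -44.02 W/m
From the inner boundary to the polyurethane foam/cellular glass interface, ΣR_partial = 3.742 m·K/W.
T_interface = T_in − Q'·ΣR_partial = -174 °C − (-44.02)(3.742) = -9.3 °C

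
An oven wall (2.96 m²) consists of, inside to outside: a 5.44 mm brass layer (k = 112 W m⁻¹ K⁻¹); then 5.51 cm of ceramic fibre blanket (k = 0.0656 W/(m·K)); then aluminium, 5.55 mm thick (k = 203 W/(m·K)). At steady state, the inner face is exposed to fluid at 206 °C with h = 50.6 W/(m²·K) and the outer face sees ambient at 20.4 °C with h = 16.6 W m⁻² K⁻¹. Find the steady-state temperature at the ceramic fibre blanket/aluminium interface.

Series thermal resistances, inner to outer:
  R_conv,in = 1/(hA) = 1/(50.6·2.96) = 0.006677 K/W
  R_brass = L/(kA) = 0.00544/(112·2.96) = 1.641×10^-5 K/W
  R_ceramic fibre blanket = L/(kA) = 0.0551/(0.0656·2.96) = 0.2838 K/W
  R_aluminium = L/(kA) = 0.00555/(203·2.96) = 9.236×10^-6 K/W
  R_conv,out = 1/(hA) = 1/(16.6·2.96) = 0.02035 K/W
ΣR = 0.006677 + 1.641×10^-5 + 0.2838 + 9.236×10^-6 + 0.02035 = 0.3109 K/W
Q = ΔT/ΣR = (206 °C − 20.4 °C)/0.3109 = 597.0 W
From the inner boundary to the ceramic fibre blanket/aluminium interface, ΣR_partial = 0.2905 K/W.
T_interface = T_in − Q·ΣR_partial = 206 °C − (597.0)(0.2905) = 32.6 °C

T = 32.6 °C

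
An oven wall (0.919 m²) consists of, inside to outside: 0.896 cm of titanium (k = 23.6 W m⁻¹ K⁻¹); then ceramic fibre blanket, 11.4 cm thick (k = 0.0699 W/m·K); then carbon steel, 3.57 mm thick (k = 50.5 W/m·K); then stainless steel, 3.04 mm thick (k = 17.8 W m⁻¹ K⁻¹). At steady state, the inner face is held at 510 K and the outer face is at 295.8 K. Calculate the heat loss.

Q = 121 W

Series thermal resistances, inner to outer:
  R_titanium = L/(kA) = 0.00896/(23.6·0.919) = 4.131×10^-4 K/W
  R_ceramic fibre blanket = L/(kA) = 0.114/(0.0699·0.919) = 1.775 K/W
  R_carbon steel = L/(kA) = 0.00357/(50.5·0.919) = 7.692×10^-5 K/W
  R_stainless steel = L/(kA) = 0.00304/(17.8·0.919) = 1.858×10^-4 K/W
ΣR = 4.131×10^-4 + 1.775 + 7.692×10^-5 + 1.858×10^-4 = 1.776 K/W
Q = ΔT/ΣR = (510 K − 295.8 K)/1.776 = 121 W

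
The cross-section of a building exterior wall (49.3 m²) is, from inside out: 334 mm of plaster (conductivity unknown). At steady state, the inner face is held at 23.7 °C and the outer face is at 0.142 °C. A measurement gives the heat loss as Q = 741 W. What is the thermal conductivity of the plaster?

ΣR = ΔT/Q = |23.7 − 0.142|/741 = 0.03179 K/W
L/(kA) = 0.03179 ⇒ k = 0.334/(0.03179·49.3) = 0.213 W/m·K

k = 0.213 W/m·K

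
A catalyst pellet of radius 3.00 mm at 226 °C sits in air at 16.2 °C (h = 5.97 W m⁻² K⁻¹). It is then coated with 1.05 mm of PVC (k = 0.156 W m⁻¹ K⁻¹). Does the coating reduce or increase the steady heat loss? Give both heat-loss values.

increases: 0.142 → 0.245 W

Critical radius for a sphere: r_cr = 2k/h = 0.0523 m = 5.23 cm.
Outer radius after coating: r₂ = 0.00300 + 0.00105 = 0.00405 m.
Since r₁ < r_cr and r₂ ≤ r_cr, the coating moves toward the maximum at r_cr — heat loss rises.
Bare: R = 1/(4πr₁²h) = 1481 K/W; Q = 209.8/1481 = 0.142 W.
Coated: R = R_cond + R_conv = 856.7 K/W; Q = 209.8/856.7 = 0.245 W.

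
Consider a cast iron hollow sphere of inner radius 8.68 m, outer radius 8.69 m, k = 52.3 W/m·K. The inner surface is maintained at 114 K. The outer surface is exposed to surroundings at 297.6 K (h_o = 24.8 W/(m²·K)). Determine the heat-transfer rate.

Q = 4300 kW

Resistance network (inner→outer):
  R_cast iron = (1/8.68 − 1/8.69)/(4πk) = 1.326×10^-4/(4π·52.3) = 2.017×10^-7 K/W
  R_conv,out = 1/(4πr²h) = 1/(4π·8.69²·24.8) = 4.249×10^-5 K/W
ΣR = 2.017×10^-7 + 4.249×10^-5 = 4.269×10^-5 K/W
Q = ΔT/ΣR = (114 K − 297.6 K)/4.269×10^-5 = -4.30×10^6 W
(Negative Q ⇒ heat flows inward; heat gain = 4.30×10^6 W.)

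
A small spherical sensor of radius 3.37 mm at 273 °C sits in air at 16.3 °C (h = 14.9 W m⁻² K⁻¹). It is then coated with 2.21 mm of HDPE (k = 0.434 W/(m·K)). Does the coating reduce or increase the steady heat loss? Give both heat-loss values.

Critical radius for a sphere: r_cr = 2k/h = 0.0583 m = 5.83 cm.
Outer radius after coating: r₂ = 0.00337 + 0.00221 = 0.00558 m.
Since r₁ < r_cr and r₂ ≤ r_cr, the coating moves toward the maximum at r_cr — heat loss rises.
Bare: R = 1/(4πr₁²h) = 470.3 K/W; Q = 256.7/470.3 = 0.546 W.
Coated: R = R_cond + R_conv = 193.1 K/W; Q = 256.7/193.1 = 1.33 W.

increases: 0.546 → 1.33 W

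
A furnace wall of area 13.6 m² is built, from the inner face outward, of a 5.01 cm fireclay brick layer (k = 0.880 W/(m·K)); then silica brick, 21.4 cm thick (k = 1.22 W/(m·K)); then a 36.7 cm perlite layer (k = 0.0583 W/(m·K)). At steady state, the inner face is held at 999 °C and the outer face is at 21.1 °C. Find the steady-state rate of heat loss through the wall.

Q = 2.04 kW

Series thermal resistances, inner to outer:
  R_fireclay brick = L/(kA) = 0.0501/(0.880·13.6) = 0.004186 K/W
  R_silica brick = L/(kA) = 0.214/(1.22·13.6) = 0.01290 K/W
  R_perlite = L/(kA) = 0.367/(0.0583·13.6) = 0.4629 K/W
ΣR = 0.004186 + 0.01290 + 0.4629 = 0.4800 K/W
Q = ΔT/ΣR = (999 °C − 21.1 °C)/0.4800 = 2040 W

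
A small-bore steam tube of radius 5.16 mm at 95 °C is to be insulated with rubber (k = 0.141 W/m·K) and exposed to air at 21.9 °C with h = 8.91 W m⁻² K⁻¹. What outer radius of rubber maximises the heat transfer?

r_cr = 1.58 cm

For a cylinder, r_cr = k_ins/h = 0.141/8.91 = 0.0158 m = 1.58 cm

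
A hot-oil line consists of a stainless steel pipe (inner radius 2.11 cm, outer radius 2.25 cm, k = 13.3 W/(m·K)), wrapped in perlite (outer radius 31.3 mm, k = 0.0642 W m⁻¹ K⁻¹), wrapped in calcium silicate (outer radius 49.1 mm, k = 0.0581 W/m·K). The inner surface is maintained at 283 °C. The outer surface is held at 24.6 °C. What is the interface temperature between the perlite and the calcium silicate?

T = 180 °C

Series thermal resistances, inner to outer:
  R'_stainless steel = ln(0.0225/0.0211)/(2πk) = 0.06424/(2π·13.3) = 7.688×10^-4 m·K/W
  R'_perlite = ln(0.0313/0.0225)/(2πk) = 0.3301/(2π·0.0642) = 0.8183 m·K/W
  R'_calcium silicate = ln(0.0491/0.0313)/(2πk) = 0.4502/(2π·0.0581) = 1.233 m·K/W
ΣR = 7.688×10^-4 + 0.8183 + 1.233 = 2.052 m·K/W
Q' = ΔT/ΣR = (283 °C − 24.6 °C)/2.052 = 125.9 W/m
From the inner boundary to the perlite/calcium silicate interface, ΣR_partial = 0.8191 m·K/W.
T_interface = T_in − Q'·ΣR_partial = 283 °C − (125.9)(0.8191) = 180 °C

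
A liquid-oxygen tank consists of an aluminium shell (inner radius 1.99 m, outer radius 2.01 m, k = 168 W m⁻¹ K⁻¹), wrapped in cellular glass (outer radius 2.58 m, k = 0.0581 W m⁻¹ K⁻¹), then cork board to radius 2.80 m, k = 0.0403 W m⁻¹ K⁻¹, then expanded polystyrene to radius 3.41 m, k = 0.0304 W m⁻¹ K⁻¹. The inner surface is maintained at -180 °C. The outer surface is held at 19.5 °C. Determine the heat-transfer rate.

Resistance network (inner→outer):
  R_aluminium = (1/1.99 − 1/2.01)/(4πk) = 0.005000/(4π·168) = 2.368×10^-6 K/W
  R_cellular glass = (1/2.01 − 1/2.58)/(4πk) = 0.1099/(4π·0.0581) = 0.1505 K/W
  R_cork board = (1/2.58 − 1/2.80)/(4πk) = 0.03045/(4π·0.0403) = 0.06014 K/W
  R_expanded polystyrene = (1/2.80 − 1/3.41)/(4πk) = 0.06389/(4π·0.0304) = 0.1672 K/W
ΣR = 2.368×10^-6 + 0.1505 + 0.06014 + 0.1672 = 0.3778 K/W
Q = ΔT/ΣR = (-180 °C − 19.5 °C)/0.3778 = -528 W
(Negative Q ⇒ heat flows inward; heat gain = 528 W.)

Q = 528 W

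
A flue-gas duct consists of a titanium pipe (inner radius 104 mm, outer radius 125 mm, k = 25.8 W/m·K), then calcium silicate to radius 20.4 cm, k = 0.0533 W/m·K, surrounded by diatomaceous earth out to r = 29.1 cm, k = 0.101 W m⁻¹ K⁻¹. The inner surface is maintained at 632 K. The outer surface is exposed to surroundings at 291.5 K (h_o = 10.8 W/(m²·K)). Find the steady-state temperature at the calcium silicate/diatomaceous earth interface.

Series thermal resistances, inner to outer:
  R'_titanium = ln(0.125/0.104)/(2πk) = 0.1839/(2π·25.8) = 0.001135 m·K/W
  R'_calcium silicate = ln(0.204/0.125)/(2πk) = 0.4898/(2π·0.0533) = 1.463 m·K/W
  R'_diatomaceous earth = ln(0.291/0.204)/(2πk) = 0.3552/(2π·0.101) = 0.5597 m·K/W
  R'_conv,out = 1/(2πr h) = 1/(2π·0.291·10.8) = 0.05064 m·K/W
ΣR = 0.001135 + 1.463 + 0.5597 + 0.05064 = 2.074 m·K/W
Q' = ΔT/ΣR = (632 K − 291.5 K)/2.074 = 164.2 W/m
From the inner boundary to the calcium silicate/diatomaceous earth interface, ΣR_partial = 1.464 m·K/W.
T_interface = T_in − Q'·ΣR_partial = 632 K − (164.2)(1.464) = 392 K

T = 392 K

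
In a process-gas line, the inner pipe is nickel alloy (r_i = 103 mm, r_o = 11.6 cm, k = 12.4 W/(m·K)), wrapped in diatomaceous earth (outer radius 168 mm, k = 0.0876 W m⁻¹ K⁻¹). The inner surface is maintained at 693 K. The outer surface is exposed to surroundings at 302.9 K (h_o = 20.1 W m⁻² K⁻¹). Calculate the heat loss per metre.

Q' = 541 W/m

Series thermal resistances, inner to outer:
  R'_nickel alloy = ln(0.116/0.103)/(2πk) = 0.1189/(2π·12.4) = 0.001526 m·K/W
  R'_diatomaceous earth = ln(0.168/0.116)/(2πk) = 0.3704/(2π·0.0876) = 0.6729 m·K/W
  R'_conv,out = 1/(2πr h) = 1/(2π·0.168·20.1) = 0.04713 m·K/W
ΣR = 0.001526 + 0.6729 + 0.04713 = 0.7216 m·K/W
Q' = ΔT/ΣR = (693 K − 302.9 K)/0.7216 = 541 W/m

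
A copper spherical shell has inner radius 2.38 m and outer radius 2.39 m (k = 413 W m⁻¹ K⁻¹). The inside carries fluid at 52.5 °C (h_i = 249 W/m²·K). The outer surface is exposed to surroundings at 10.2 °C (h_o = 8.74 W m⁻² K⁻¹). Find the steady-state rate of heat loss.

Q = 25.6 kW

Treat each layer as a resistance in series:
  R_conv,in = 1/(4πr²h) = 1/(4π·2.38²·249) = 5.642×10^-5 K/W
  R_copper = (1/2.38 − 1/2.39)/(4πk) = 0.001758/(4π·413) = 3.387×10^-7 K/W
  R_conv,out = 1/(4πr²h) = 1/(4π·2.39²·8.74) = 0.001594 K/W
ΣR = 5.642×10^-5 + 3.387×10^-7 + 0.001594 = 0.001651 K/W
Q = ΔT/ΣR = (52.5 °C − 10.2 °C)/0.001651 = 25600 W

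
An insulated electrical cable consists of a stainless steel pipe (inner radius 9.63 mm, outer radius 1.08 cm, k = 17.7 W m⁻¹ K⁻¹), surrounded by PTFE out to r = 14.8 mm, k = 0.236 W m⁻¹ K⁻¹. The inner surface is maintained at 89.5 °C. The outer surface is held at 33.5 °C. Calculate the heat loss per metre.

Q' = 262 W/m

Series thermal resistances, inner to outer:
  R'_stainless steel = ln(0.0108/0.00963)/(2πk) = 0.1147/(2π·17.7) = 0.001031 m·K/W
  R'_PTFE = ln(0.0148/0.0108)/(2πk) = 0.3151/(2π·0.236) = 0.2125 m·K/W
ΣR = 0.001031 + 0.2125 = 0.2135 m·K/W
Q' = ΔT/ΣR = (89.5 °C − 33.5 °C)/0.2135 = 262 W/m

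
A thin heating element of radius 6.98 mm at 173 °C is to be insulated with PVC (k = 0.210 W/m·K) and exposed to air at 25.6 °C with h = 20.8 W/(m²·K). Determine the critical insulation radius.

r_cr = 1.01 cm

For a cylinder, r_cr = k_ins/h = 0.210/20.8 = 0.0101 m = 1.01 cm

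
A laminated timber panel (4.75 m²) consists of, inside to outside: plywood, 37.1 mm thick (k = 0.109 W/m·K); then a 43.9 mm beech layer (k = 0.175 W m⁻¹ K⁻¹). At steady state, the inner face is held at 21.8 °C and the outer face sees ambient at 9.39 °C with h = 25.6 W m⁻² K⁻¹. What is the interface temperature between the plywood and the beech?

T = 15.1 °C

Resistance network (inner→outer):
  R_plywood = L/(kA) = 0.0371/(0.109·4.75) = 0.07166 K/W
  R_beech = L/(kA) = 0.0439/(0.175·4.75) = 0.05281 K/W
  R_conv,out = 1/(hA) = 1/(25.6·4.75) = 0.008224 K/W
ΣR = 0.07166 + 0.05281 + 0.008224 = 0.1327 K/W
Q = ΔT/ΣR = (21.8 °C − 9.39 °C)/0.1327 = 93.52 W
From the inner boundary to the plywood/beech interface, ΣR_partial = 0.07166 K/W.
T_interface = T_in − Q·ΣR_partial = 21.8 °C − (93.52)(0.07166) = 15.1 °C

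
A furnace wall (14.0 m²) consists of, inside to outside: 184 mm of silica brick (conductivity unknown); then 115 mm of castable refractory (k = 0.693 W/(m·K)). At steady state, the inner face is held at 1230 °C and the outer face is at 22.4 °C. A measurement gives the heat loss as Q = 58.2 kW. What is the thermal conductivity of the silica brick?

ΣR = ΔT/Q = |1230 − 22.4|/58200 = 0.02075 K/W
Known resistances:
  R_castable refractory = L/(kA) = 0.115/(0.693·14.0) = 0.01185 K/W
R_silica brick = ΣR − ΣR_known = 0.02075 − 0.01185 = 0.008900 K/W
L/(kA) = 0.008900 ⇒ k = 0.184/(0.008900·14.0) = 1.48 W/m·K

k = 1.48 W/m·K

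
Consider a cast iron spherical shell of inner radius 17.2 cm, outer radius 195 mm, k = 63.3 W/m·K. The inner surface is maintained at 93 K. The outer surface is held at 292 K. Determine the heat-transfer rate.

Q = 231 kW

Q = 4πk·ΔT/(1/r₁ − 1/r₂) = 4π × 63.3 × 199 / (1/0.172 − 1/0.195) = 2.31×10^5 W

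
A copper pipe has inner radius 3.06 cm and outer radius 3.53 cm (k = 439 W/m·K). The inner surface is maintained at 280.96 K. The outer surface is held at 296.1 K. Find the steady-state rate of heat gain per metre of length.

Q' = 2.92×10^5 W/m

Q' = 2πk·ΔT/ln(r₂/r₁) = 2π × 439 × 15.14 / ln(0.0353/0.0306) = 2.92×10^5 W/m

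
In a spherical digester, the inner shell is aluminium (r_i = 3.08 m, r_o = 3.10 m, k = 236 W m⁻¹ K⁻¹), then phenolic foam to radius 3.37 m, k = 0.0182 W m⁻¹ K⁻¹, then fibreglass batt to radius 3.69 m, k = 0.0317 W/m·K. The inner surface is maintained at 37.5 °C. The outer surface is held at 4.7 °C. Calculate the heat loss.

Q = 185 W

Resistance network (inner→outer):
  R_aluminium = (1/3.08 − 1/3.10)/(4πk) = 0.002095/(4π·236) = 7.063×10^-7 K/W
  R_phenolic foam = (1/3.10 − 1/3.37)/(4πk) = 0.02584/(4π·0.0182) = 0.1130 K/W
  R_fibreglass batt = (1/3.37 − 1/3.69)/(4πk) = 0.02573/(4π·0.0317) = 0.06460 K/W
ΣR = 7.063×10^-7 + 0.1130 + 0.06460 = 0.1776 K/W
Q = ΔT/ΣR = (37.5 °C − 4.7 °C)/0.1776 = 185 W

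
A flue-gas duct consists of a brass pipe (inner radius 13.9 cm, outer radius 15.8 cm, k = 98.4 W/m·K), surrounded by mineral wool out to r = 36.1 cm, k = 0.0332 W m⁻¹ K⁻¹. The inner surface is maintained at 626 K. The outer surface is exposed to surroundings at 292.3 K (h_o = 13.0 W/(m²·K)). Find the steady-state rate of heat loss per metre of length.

Q' = 83.5 W/m

Treat each layer as a resistance in series:
  R'_brass = ln(0.158/0.139)/(2πk) = 0.1281/(2π·98.4) = 2.072×10^-4 m·K/W
  R'_mineral wool = ln(0.361/0.158)/(2πk) = 0.8263/(2π·0.0332) = 3.961 m·K/W
  R'_conv,out = 1/(2πr h) = 1/(2π·0.361·13.0) = 0.03391 m·K/W
ΣR = 2.072×10^-4 + 3.961 + 0.03391 = 3.995 m·K/W
Q' = ΔT/ΣR = (626 K − 292.3 K)/3.995 = 83.5 W/m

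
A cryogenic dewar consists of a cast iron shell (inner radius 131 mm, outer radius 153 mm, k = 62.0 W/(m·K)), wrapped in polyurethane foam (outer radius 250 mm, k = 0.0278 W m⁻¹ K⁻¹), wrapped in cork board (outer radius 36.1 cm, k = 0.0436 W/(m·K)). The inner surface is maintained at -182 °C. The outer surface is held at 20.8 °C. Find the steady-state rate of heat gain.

Q = 21.3 W

Series thermal resistances, inner to outer:
  R_cast iron = (1/0.131 − 1/0.153)/(4πk) = 1.098/(4π·62.0) = 0.001409 K/W
  R_polyurethane foam = (1/0.153 − 1/0.250)/(4πk) = 2.536/(4π·0.0278) = 7.259 K/W
  R_cork board = (1/0.250 − 1/0.361)/(4πk) = 1.230/(4π·0.0436) = 2.245 K/W
ΣR = 0.001409 + 7.259 + 2.245 = 9.505 K/W
Q = ΔT/ΣR = (-182 °C − 20.8 °C)/9.505 = -21.3 W
(Negative Q ⇒ heat flows inward; heat gain = 21.3 W.)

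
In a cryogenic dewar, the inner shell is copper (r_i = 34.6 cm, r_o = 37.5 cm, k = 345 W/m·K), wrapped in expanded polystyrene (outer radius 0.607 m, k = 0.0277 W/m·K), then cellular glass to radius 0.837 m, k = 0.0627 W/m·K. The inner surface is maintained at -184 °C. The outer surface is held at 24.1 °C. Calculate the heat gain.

Q = 59.4 W

Series thermal resistances, inner to outer:
  R_copper = (1/0.346 − 1/0.375)/(4πk) = 0.2235/(4π·345) = 5.155×10^-5 K/W
  R_expanded polystyrene = (1/0.375 − 1/0.607)/(4πk) = 1.019/(4π·0.0277) = 2.928 K/W
  R_cellular glass = (1/0.607 − 1/0.837)/(4πk) = 0.4527/(4π·0.0627) = 0.5746 K/W
ΣR = 5.155×10^-5 + 2.928 + 0.5746 = 3.503 K/W
Q = ΔT/ΣR = (-184 °C − 24.1 °C)/3.503 = -59.4 W
(Negative Q ⇒ heat flows inward; heat gain = 59.4 W.)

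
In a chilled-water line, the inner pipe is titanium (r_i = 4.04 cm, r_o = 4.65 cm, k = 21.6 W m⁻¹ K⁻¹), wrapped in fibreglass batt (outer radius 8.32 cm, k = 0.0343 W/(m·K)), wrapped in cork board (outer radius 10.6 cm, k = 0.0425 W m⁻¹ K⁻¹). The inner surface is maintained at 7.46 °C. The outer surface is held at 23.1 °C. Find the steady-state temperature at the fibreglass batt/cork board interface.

Resistance network (inner→outer):
  R'_titanium = ln(0.0465/0.0404)/(2πk) = 0.1406/(2π·21.6) = 0.001036 m·K/W
  R'_fibreglass batt = ln(0.0832/0.0465)/(2πk) = 0.5818/(2π·0.0343) = 2.700 m·K/W
  R'_cork board = ln(0.106/0.0832)/(2πk) = 0.2422/(2π·0.0425) = 0.9070 m·K/W
ΣR = 0.001036 + 2.700 + 0.9070 = 3.608 m·K/W
Q' = ΔT/ΣR = (7.46 °C − 23.1 °C)/3.608 = -4.335 W/m
From the inner boundary to the fibreglass batt/cork board interface, ΣR_partial = 2.701 m·K/W.
T_interface = T_in − Q'·ΣR_partial = 7.46 °C − (-4.335)(2.701) = 19.2 °C

T = 19.2 °C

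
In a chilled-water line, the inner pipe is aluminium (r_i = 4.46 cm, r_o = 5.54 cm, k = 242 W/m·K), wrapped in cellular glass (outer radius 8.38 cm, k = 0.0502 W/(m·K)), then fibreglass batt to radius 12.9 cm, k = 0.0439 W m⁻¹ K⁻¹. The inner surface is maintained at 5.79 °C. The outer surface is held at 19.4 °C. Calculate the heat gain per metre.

Q' = 4.73 W/m

Treat each layer as a resistance in series:
  R'_aluminium = ln(0.0554/0.0446)/(2πk) = 0.2168/(2π·242) = 1.426×10^-4 m·K/W
  R'_cellular glass = ln(0.0838/0.0554)/(2πk) = 0.4139/(2π·0.0502) = 1.312 m·K/W
  R'_fibreglass batt = ln(0.129/0.0838)/(2πk) = 0.4314/(2π·0.0439) = 1.564 m·K/W
ΣR = 1.426×10^-4 + 1.312 + 1.564 = 2.876 m·K/W
Q' = ΔT/ΣR = (5.79 °C − 19.4 °C)/2.876 = -4.73 W/m
(Negative Q' ⇒ heat flows inward; heat gain = 4.73 W/m.)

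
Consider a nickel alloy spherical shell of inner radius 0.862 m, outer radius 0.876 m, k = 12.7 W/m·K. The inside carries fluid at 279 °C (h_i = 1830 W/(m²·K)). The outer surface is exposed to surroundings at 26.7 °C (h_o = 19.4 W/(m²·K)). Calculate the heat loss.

Q = 45700 W

Series thermal resistances, inner to outer:
  R_conv,in = 1/(4πr²h) = 1/(4π·0.862²·1830) = 5.852×10^-5 K/W
  R_nickel alloy = (1/0.862 − 1/0.876)/(4πk) = 0.01854/(4π·12.7) = 1.162×10^-4 K/W
  R_conv,out = 1/(4πr²h) = 1/(4π·0.876²·19.4) = 0.005345 K/W
ΣR = 5.852×10^-5 + 1.162×10^-4 + 0.005345 = 0.005520 K/W
Q = ΔT/ΣR = (279 °C − 26.7 °C)/0.005520 = 45700 W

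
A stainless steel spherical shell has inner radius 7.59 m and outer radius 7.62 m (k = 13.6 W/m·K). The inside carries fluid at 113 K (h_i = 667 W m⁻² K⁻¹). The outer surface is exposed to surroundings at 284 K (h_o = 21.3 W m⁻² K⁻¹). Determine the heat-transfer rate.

Treat each layer as a resistance in series:
  R_conv,in = 1/(4πr²h) = 1/(4π·7.59²·667) = 2.071×10^-6 K/W
  R_stainless steel = (1/7.59 − 1/7.62)/(4πk) = 5.187×10^-4/(4π·13.6) = 3.035×10^-6 K/W
  R_conv,out = 1/(4πr²h) = 1/(4π·7.62²·21.3) = 6.434×10^-5 K/W
ΣR = 2.071×10^-6 + 3.035×10^-6 + 6.434×10^-5 = 6.945×10^-5 K/W
Q = ΔT/ΣR = (113 K − 284 K)/6.945×10^-5 = -2.46×10^6 W
(Negative Q ⇒ heat flows inward; heat gain = 2.46×10^6 W.)

Q = 2.46×10^6 W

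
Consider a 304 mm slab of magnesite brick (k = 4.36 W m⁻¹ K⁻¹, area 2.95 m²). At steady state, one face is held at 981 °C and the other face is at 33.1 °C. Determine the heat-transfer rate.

Q = kA·ΔT/L = 4.36 × 2.95 × |981 °C − 33.1 °C| / 0.304 = 40100 W

Q = 40.1 kW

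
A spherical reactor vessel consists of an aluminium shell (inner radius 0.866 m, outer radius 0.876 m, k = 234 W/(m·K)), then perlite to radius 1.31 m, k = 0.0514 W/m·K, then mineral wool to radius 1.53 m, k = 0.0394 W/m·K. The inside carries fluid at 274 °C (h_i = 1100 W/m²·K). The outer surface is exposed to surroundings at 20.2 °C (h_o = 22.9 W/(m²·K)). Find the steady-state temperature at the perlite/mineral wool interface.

Resistance network (inner→outer):
  R_conv,in = 1/(4πr²h) = 1/(4π·0.866²·1100) = 9.646×10^-5 K/W
  R_aluminium = (1/0.866 − 1/0.876)/(4πk) = 0.01318/(4π·234) = 4.483×10^-6 K/W
  R_perlite = (1/0.876 − 1/1.31)/(4πk) = 0.3782/(4π·0.0514) = 0.5855 K/W
  R_mineral wool = (1/1.31 − 1/1.53)/(4πk) = 0.1098/(4π·0.0394) = 0.2217 K/W
  R_conv,out = 1/(4πr²h) = 1/(4π·1.53²·22.9) = 0.001484 K/W
ΣR = 9.646×10^-5 + 4.483×10^-6 + 0.5855 + 0.2217 + 0.001484 = 0.8088 K/W
Q = ΔT/ΣR = (274 °C − 20.2 °C)/0.8088 = 313.8 W
From the inner boundary to the perlite/mineral wool interface, ΣR_partial = 0.5856 K/W.
T_interface = T_in − Q·ΣR_partial = 274 °C − (313.8)(0.5856) = 90.2 °C

T = 90.2 °C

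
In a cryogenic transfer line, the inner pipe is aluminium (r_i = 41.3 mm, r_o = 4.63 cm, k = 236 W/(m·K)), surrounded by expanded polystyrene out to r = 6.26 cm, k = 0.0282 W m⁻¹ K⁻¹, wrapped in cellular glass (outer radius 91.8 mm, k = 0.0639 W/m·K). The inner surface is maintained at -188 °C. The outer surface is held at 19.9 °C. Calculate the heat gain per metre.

Resistance network (inner→outer):
  R'_aluminium = ln(0.0463/0.0413)/(2πk) = 0.1143/(2π·236) = 7.707×10^-5 m·K/W
  R'_expanded polystyrene = ln(0.0626/0.0463)/(2πk) = 0.3016/(2π·0.0282) = 1.702 m·K/W
  R'_cellular glass = ln(0.0918/0.0626)/(2πk) = 0.3828/(2π·0.0639) = 0.9536 m·K/W
ΣR = 7.707×10^-5 + 1.702 + 0.9536 = 2.656 m·K/W
Q' = ΔT/ΣR = (-188 °C − 19.9 °C)/2.656 = -78.3 W/m
(Negative Q' ⇒ heat flows inward; heat gain = 78.3 W/m.)

Q' = 78.3 W/m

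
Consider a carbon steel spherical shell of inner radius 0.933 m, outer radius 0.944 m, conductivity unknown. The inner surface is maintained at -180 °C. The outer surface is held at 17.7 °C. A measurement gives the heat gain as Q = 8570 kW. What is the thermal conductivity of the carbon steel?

k = 43.1 W/m·K

ΣR = ΔT/Q = |-180 − 17.7|/8.57×10^6 = 2.307×10^-5 K/W
(1/r₁−1/r₂)/(4πk) = 2.307×10^-5 ⇒ k = 0.01249/(4π·2.307×10^-5) = 43.1 W/m·K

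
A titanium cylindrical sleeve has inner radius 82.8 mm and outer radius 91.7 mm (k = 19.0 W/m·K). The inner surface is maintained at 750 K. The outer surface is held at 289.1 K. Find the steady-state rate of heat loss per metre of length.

Q' = 2πk·ΔT/ln(r₂/r₁) = 2π × 19.0 × 460.9 / ln(0.0917/0.0828) = 5.39×10^5 W/m

Q' = 5.39×10^5 W/m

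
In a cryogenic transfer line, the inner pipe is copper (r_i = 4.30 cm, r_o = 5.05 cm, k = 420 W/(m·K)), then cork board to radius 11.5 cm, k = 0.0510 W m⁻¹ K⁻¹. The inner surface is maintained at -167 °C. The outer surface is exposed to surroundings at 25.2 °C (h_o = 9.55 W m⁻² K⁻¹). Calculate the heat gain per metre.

Resistance network (inner→outer):
  R'_copper = ln(0.0505/0.0430)/(2πk) = 0.1608/(2π·420) = 6.092×10^-5 m·K/W
  R'_cork board = ln(0.115/0.0505)/(2πk) = 0.8230/(2π·0.0510) = 2.568 m·K/W
  R'_conv,out = 1/(2πr h) = 1/(2π·0.115·9.55) = 0.1449 m·K/W
ΣR = 6.092×10^-5 + 2.568 + 0.1449 = 2.713 m·K/W
Q' = ΔT/ΣR = (-167 °C − 25.2 °C)/2.713 = -70.8 W/m
(Negative Q' ⇒ heat flows inward; heat gain = 70.8 W/m.)

Q' = 70.8 W/m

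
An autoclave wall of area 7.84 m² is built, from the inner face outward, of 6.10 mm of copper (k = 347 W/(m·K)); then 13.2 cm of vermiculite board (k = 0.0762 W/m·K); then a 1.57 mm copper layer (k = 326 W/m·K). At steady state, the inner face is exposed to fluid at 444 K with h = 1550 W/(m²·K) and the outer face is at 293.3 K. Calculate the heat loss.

Series thermal resistances, inner to outer:
  R_conv,in = 1/(hA) = 1/(1550·7.84) = 8.229×10^-5 K/W
  R_copper = L/(kA) = 0.00610/(347·7.84) = 2.242×10^-6 K/W
  R_vermiculite board = L/(kA) = 0.132/(0.0762·7.84) = 0.2210 K/W
  R_copper = L/(kA) = 0.00157/(326·7.84) = 6.143×10^-7 K/W
ΣR = 8.229×10^-5 + 2.242×10^-6 + 0.2210 + 6.143×10^-7 = 0.2211 K/W
Q = ΔT/ΣR = (444 K − 293.3 K)/0.2211 = 682 W

Q = 682 W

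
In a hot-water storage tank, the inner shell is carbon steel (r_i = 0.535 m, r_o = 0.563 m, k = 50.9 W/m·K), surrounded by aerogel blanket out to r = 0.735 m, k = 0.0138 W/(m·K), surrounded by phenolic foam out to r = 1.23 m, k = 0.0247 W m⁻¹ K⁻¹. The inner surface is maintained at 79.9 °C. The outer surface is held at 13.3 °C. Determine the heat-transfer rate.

Q = 16.0 W

Series thermal resistances, inner to outer:
  R_carbon steel = (1/0.535 − 1/0.563)/(4πk) = 0.09296/(4π·50.9) = 1.453×10^-4 K/W
  R_aerogel blanket = (1/0.563 − 1/0.735)/(4πk) = 0.4157/(4π·0.0138) = 2.397 K/W
  R_phenolic foam = (1/0.735 − 1/1.23)/(4πk) = 0.5475/(4π·0.0247) = 1.764 K/W
ΣR = 1.453×10^-4 + 2.397 + 1.764 = 4.161 K/W
Q = ΔT/ΣR = (79.9 °C − 13.3 °C)/4.161 = 16.0 W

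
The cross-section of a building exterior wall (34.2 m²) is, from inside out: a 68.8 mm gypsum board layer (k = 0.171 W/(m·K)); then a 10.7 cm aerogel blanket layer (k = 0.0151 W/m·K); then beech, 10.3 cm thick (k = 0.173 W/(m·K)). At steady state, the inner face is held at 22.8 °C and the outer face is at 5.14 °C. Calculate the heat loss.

Series thermal resistances, inner to outer:
  R_gypsum board = L/(kA) = 0.0688/(0.171·34.2) = 0.01176 K/W
  R_aerogel blanket = L/(kA) = 0.107/(0.0151·34.2) = 0.2072 K/W
  R_beech = L/(kA) = 0.103/(0.173·34.2) = 0.01741 K/W
ΣR = 0.01176 + 0.2072 + 0.01741 = 0.2364 K/W
Q = ΔT/ΣR = (22.8 °C − 5.14 °C)/0.2364 = 74.7 W

Q = 74.7 W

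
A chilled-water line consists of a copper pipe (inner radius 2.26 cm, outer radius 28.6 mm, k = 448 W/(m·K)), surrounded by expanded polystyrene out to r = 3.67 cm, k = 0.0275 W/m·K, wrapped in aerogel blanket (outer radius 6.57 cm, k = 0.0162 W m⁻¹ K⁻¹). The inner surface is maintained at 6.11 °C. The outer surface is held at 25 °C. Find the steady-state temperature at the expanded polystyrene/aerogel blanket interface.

Series thermal resistances, inner to outer:
  R'_copper = ln(0.0286/0.0226)/(2πk) = 0.2355/(2π·448) = 8.365×10^-5 m·K/W
  R'_expanded polystyrene = ln(0.0367/0.0286)/(2πk) = 0.2494/(2π·0.0275) = 1.443 m·K/W
  R'_aerogel blanket = ln(0.0657/0.0367)/(2πk) = 0.5823/(2π·0.0162) = 5.721 m·K/W
ΣR = 8.365×10^-5 + 1.443 + 5.721 = 7.164 m·K/W
Q' = ΔT/ΣR = (6.11 °C − 25 °C)/7.164 = -2.637 W/m
From the inner boundary to the expanded polystyrene/aerogel blanket interface, ΣR_partial = 1.443 m·K/W.
T_interface = T_in − Q'·ΣR_partial = 6.11 °C − (-2.637)(1.443) = 9.92 °C

T = 9.92 °C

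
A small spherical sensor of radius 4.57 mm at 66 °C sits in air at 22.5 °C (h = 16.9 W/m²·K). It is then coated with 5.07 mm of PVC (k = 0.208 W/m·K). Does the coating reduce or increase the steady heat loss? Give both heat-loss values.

increases: 0.193 → 0.459 W

Critical radius for a sphere: r_cr = 2k/h = 0.0246 m = 2.46 cm.
Outer radius after coating: r₂ = 0.00457 + 0.00507 = 0.00964 m.
Since r₁ < r_cr and r₂ ≤ r_cr, the coating moves toward the maximum at r_cr — heat loss rises.
Bare: R = 1/(4πr₁²h) = 225.5 K/W; Q = 43.5/225.5 = 0.193 W.
Coated: R = R_cond + R_conv = 94.70 K/W; Q = 43.5/94.70 = 0.459 W.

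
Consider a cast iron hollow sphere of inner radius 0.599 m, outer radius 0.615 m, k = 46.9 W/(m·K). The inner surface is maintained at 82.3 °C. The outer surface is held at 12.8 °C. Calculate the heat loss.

Q = 4πk·ΔT/(1/r₁ − 1/r₂) = 4π × 46.9 × 69.5 / (1/0.599 − 1/0.615) = 9.43×10^5 W

Q = 943 kW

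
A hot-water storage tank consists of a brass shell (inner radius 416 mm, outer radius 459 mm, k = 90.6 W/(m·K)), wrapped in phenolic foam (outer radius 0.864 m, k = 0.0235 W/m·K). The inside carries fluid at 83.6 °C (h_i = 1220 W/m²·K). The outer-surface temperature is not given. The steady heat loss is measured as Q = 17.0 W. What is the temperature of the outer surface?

T_out = 24.8 °C

Series resistances:
  R_conv,in = 1/(4πr²h) = 1/(4π·0.416²·1220) = 3.769×10^-4 K/W
  R_brass = (1/0.416 − 1/0.459)/(4πk) = 0.2252/(4π·90.6) = 1.978×10^-4 K/W
  R_phenolic foam = (1/0.459 − 1/0.864)/(4πk) = 1.021/(4π·0.0235) = 3.458 K/W
ΣR = 3.459 K/W
ΔT = Q·ΣR = 17.0 × 3.459 = 58.80 K
Heat flows outward, so T_out = T_in − ΔT = 83.6 − 58.80 = 24.8 °C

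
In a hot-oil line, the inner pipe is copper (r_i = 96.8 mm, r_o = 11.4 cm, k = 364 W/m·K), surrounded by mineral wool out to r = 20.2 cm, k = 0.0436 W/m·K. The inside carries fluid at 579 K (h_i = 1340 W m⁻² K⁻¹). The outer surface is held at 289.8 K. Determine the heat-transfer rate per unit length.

Treat each layer as a resistance in series:
  R'_conv,in = 1/(2πr h) = 1/(2π·0.0968·1340) = 0.001227 m·K/W
  R'_copper = ln(0.114/0.0968)/(2πk) = 0.1636/(2π·364) = 7.151×10^-5 m·K/W
  R'_mineral wool = ln(0.202/0.114)/(2πk) = 0.5721/(2π·0.0436) = 2.088 m·K/W
ΣR = 0.001227 + 7.151×10^-5 + 2.088 = 2.089 m·K/W
Q' = ΔT/ΣR = (579 K − 289.8 K)/2.089 = 138 W/m

Q' = 138 W/m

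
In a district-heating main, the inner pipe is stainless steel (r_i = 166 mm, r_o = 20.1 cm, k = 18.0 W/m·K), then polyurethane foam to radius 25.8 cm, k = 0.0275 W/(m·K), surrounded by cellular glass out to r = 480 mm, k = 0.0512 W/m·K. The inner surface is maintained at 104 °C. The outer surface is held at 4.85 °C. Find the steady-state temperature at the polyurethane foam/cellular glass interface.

Resistance network (inner→outer):
  R'_stainless steel = ln(0.201/0.166)/(2πk) = 0.1913/(2π·18.0) = 0.001692 m·K/W
  R'_polyurethane foam = ln(0.258/0.201)/(2πk) = 0.2497/(2π·0.0275) = 1.445 m·K/W
  R'_cellular glass = ln(0.480/0.258)/(2πk) = 0.6208/(2π·0.0512) = 1.930 m·K/W
ΣR = 0.001692 + 1.445 + 1.930 = 3.377 m·K/W
Q' = ΔT/ΣR = (104 °C − 4.85 °C)/3.377 = 29.36 W/m
From the inner boundary to the polyurethane foam/cellular glass interface, ΣR_partial = 1.447 m·K/W.
T_interface = T_in − Q'·ΣR_partial = 104 °C − (29.36)(1.447) = 61.5 °C

T = 61.5 °C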